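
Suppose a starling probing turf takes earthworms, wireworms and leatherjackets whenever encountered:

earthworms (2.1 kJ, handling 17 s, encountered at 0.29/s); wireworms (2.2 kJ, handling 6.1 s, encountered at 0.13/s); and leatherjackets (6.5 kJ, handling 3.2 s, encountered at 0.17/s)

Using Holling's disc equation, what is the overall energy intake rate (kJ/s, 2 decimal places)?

0.28 kJ/s

R = (0.29×2.1 + 0.13×2.2 + 0.17×6.5) / (1 + 0.29×17 + 0.13×6.1 + 0.17×3.2) = 2/7.267 = 0.2752 kJ/s.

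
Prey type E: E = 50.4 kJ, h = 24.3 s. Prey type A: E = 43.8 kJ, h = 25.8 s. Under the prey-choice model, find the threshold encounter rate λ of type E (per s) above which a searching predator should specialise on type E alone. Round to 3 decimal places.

Drop type A once their profitability E₂/h₂ falls below the rate achievable on type E alone: E₂/h₂ = λE₁/(1 + λh₁).
Solve for λ: λE₁h₂ = E₂(1 + λh₁) → λ(E₁h₂ − E₂h₁) = E₂ → λ = E₂/(E₁h₂ − E₂h₁).
λ = 43.8/(50.4×25.8 − 43.8×24.3) = 43.8/236 = 0.1856 per s.

0.186 per s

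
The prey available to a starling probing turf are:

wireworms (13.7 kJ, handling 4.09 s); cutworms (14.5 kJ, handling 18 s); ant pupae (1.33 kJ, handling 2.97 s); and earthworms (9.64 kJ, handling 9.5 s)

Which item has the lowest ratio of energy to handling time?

Profitability E/h (kJ/s): wireworms = 13.7/4.09 = 3.35, cutworms = 14.5/18 = 0.806, ant pupae = 1.33/2.97 = 0.448, earthworms = 9.64/9.5 = 1.01.
Ranked: wireworms > earthworms > cutworms > ant pupae.

ant pupae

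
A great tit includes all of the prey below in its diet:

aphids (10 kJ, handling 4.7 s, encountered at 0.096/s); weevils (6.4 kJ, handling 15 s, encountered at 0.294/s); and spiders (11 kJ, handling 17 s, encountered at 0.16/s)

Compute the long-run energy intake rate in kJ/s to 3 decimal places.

0.536 kJ/s

R = (0.096×10 + 0.294×6.4 + 0.16×11) / (1 + 0.096×4.7 + 0.294×15 + 0.16×17) = 4.602/8.581 = 0.5362 kJ/s.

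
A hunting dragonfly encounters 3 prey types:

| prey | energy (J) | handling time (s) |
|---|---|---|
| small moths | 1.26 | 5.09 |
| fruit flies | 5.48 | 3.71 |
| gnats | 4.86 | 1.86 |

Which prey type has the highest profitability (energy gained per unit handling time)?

gnats

In descending order of E/h:
gnats: 4.86/1.86 = 2.61 J/s
fruit flies: 5.48/3.71 = 1.48 J/s
small moths: 1.26/5.09 = 0.248 J/s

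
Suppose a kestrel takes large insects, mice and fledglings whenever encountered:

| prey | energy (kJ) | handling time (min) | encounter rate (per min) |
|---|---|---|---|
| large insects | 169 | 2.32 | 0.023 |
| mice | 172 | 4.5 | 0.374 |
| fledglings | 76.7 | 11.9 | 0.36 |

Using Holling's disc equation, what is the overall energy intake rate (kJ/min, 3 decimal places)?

Energy encountered per unit search time: 0.023×169 + 0.374×172 + 0.36×76.7 = 95.83 kJ/min.
Handling time per unit search time: 0.023×2.32 + 0.374×4.5 + 0.36×11.9 = 6.02.
Rate = 95.83/(1 + 6.02) = 13.65 kJ/min.

13.650 kJ/min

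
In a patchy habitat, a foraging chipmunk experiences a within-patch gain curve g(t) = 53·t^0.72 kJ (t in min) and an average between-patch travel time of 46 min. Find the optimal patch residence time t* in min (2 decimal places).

Optimal t* satisfies g'(t*) = g(t*)/(T + t*).
g'(t) = 0.72·53·t^-0.28. Setting 0.72·53·t^-0.28 = 53·t^0.72/(46+t) gives 0.72(46+t) = t, so 0.28·t = 0.72×46.
t* = 0.72×46/0.28 = 118.3 min.

118.29 min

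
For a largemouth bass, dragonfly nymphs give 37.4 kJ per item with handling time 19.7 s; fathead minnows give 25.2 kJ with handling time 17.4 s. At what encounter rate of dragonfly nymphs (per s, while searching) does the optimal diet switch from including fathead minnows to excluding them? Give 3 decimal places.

0.163 per s

The zero-one rule: include fathead minnows iff E₂/h₂ > λE₁/(1+λh₁). Equality gives the switch point.
λE₁h₂ = E₂ + λE₂h₁ ⇒ λ = E₂/(E₁h₂ − E₂h₁) = 25.2/(650.8 − 496.4) = 0.1633 per s.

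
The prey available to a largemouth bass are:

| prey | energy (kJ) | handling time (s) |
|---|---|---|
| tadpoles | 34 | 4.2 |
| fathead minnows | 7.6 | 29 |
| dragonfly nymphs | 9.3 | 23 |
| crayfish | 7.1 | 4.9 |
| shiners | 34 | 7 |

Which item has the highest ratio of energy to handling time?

tadpoles

Profitability E/h (kJ/s): tadpoles = 34/4.2 = 8.1, fathead minnows = 7.6/29 = 0.262, dragonfly nymphs = 9.3/23 = 0.404, crayfish = 7.1/4.9 = 1.45, shiners = 34/7 = 4.86.
Ranked: tadpoles > shiners > crayfish > dragonfly nymphs > fathead minnows.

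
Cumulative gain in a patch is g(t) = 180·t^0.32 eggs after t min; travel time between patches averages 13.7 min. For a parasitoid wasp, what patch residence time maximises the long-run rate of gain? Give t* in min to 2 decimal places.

Maximise g(t)/(T+t): set derivative to zero → g'(t)(T+t) = g(t).
g'(t) = 0.32·180·t^-0.68. Setting 0.32·180·t^-0.68 = 180·t^0.32/(13.7+t) gives 0.32(13.7+t) = t, so 0.68·t = 0.32×13.7.
t* = 0.32×13.7/0.68 = 6.447 min.

6.45 min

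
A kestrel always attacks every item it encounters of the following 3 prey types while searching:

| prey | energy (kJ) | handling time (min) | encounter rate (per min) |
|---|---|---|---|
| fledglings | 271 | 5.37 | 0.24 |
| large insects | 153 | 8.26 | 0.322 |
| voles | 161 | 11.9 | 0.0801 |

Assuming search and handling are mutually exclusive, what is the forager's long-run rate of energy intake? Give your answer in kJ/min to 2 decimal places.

21.55 kJ/min

Energy encountered per unit search time: 0.24×271 + 0.322×153 + 0.0801×161 = 127.2 kJ/min.
Handling time per unit search time: 0.24×5.37 + 0.322×8.26 + 0.0801×11.9 = 4.902.
Rate = 127.2/(1 + 4.902) = 21.55 kJ/min.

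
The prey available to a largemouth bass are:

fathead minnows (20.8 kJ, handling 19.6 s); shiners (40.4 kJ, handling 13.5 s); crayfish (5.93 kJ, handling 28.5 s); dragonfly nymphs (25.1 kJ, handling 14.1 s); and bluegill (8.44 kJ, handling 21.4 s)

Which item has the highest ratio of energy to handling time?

Profitability E/h (kJ/s): fathead minnows = 20.8/19.6 = 1.06, shiners = 40.4/13.5 = 2.99, crayfish = 5.93/28.5 = 0.208, dragonfly nymphs = 25.1/14.1 = 1.78, bluegill = 8.44/21.4 = 0.394.
Ranked: shiners > dragonfly nymphs > fathead minnows > bluegill > crayfish.

shiners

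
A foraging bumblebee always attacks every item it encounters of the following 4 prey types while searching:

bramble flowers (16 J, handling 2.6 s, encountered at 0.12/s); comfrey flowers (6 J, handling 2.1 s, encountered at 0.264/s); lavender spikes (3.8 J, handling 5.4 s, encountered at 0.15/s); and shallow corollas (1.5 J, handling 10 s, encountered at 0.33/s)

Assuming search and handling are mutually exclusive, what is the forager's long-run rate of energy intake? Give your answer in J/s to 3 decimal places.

R = (0.12×16 + 0.264×6 + 0.15×3.8 + 0.33×1.5) / (1 + 0.12×2.6 + 0.264×2.1 + 0.15×5.4 + 0.33×10) = 4.569/5.976 = 0.7645 J/s.

0.765 J/s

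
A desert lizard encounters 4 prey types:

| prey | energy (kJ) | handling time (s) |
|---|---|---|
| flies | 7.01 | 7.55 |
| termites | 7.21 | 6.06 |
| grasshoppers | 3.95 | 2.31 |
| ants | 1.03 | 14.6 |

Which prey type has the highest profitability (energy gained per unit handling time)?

grasshoppers

In descending order of E/h:
grasshoppers: 3.95/2.31 = 1.71 kJ/s
termites: 7.21/6.06 = 1.19 kJ/s
flies: 7.01/7.55 = 0.928 kJ/s
ants: 1.03/14.6 = 0.0705 kJ/s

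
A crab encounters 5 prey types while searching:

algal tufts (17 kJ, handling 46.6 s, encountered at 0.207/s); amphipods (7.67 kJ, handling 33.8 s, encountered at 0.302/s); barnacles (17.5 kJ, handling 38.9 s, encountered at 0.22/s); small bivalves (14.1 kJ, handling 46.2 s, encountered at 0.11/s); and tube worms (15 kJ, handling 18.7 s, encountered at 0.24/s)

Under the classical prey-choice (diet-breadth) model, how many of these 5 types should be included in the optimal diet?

1

E/h in descending order: tube worms 0.802, barnacles 0.45, algal tufts 0.365, small bivalves 0.305, amphipods 0.227 kJ/s. The optimal diet is the largest prefix of this list for which every included type satisfies E_i/h_i > R on the types above it.
Rate on top 1: 0.656. barnacles: 0.45 < 0.656 → exclude; stop.
Optimal diet: tube worms — 1 of 5 types.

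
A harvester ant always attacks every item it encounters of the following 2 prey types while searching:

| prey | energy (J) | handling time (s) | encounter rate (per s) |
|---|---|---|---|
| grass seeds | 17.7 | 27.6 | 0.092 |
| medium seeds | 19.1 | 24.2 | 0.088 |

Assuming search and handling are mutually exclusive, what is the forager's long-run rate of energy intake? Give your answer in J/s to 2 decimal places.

0.58 J/s

Energy encountered per unit search time: 0.092×17.7 + 0.088×19.1 = 3.309 J/s.
Handling time per unit search time: 0.092×27.6 + 0.088×24.2 = 4.669.
Rate = 3.309/(1 + 4.669) = 0.5838 J/s.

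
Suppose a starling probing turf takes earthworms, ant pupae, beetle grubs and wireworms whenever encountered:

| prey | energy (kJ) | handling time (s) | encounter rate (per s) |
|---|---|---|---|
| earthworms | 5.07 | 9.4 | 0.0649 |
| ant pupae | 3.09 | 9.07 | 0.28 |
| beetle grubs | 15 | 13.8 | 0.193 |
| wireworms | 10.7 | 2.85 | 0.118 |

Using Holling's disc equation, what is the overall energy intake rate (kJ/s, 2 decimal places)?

Energy encountered per unit search time: 0.0649×5.07 + 0.28×3.09 + 0.193×15 + 0.118×10.7 = 5.352 kJ/s.
Handling time per unit search time: 0.0649×9.4 + 0.28×9.07 + 0.193×13.8 + 0.118×2.85 = 6.149.
Rate = 5.352/(1 + 6.149) = 0.7486 kJ/s.

0.75 kJ/s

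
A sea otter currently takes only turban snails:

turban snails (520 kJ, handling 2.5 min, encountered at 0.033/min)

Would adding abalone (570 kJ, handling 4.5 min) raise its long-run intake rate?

Yes

Intake rate on the current diet: R = (0.033×520) / (1 + 0.033×2.5) = 17.16/1.083 = 15.85 kJ/min.
abalone: E/h = 570/4.5 = 126.7 kJ/min.
126.7 > 15.85, so adding abalone raises the average — include it.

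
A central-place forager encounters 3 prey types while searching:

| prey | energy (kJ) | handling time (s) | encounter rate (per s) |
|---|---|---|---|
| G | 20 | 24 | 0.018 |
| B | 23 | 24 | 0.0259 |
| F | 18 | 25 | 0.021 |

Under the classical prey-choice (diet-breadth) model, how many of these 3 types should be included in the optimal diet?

3

Profitabilities (E/h, kJ/s): B 0.958, G 0.833, F 0.72. Add prey in this order while the next type's profitability exceeds the intake rate on those already taken.
Rate on top 1: 0.3674. G: 0.833 > 0.3674 → include.
Rate on top 2: 0.4654. F: 0.72 > 0.4654 → include.
Optimal diet: B, G, F — 3 of 3 types.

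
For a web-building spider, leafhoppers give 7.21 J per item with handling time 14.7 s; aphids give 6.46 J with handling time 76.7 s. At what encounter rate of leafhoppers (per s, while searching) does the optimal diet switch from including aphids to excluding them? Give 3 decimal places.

The zero-one rule: include aphids iff E₂/h₂ > λE₁/(1+λh₁). Equality gives the switch point.
λE₁h₂ = E₂ + λE₂h₁ ⇒ λ = E₂/(E₁h₂ − E₂h₁) = 6.46/(553 − 94.96) = 0.0141 per s.

0.014 per s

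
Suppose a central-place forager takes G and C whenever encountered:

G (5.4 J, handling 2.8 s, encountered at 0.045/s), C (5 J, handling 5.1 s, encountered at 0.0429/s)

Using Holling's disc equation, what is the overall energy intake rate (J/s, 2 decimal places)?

Energy encountered per unit search time: 0.045×5.4 + 0.0429×5 = 0.4575 J/s.
Handling time per unit search time: 0.045×2.8 + 0.0429×5.1 = 0.3448.
Rate = 0.4575/(1 + 0.3448) = 0.3402 J/s.

0.34 J/s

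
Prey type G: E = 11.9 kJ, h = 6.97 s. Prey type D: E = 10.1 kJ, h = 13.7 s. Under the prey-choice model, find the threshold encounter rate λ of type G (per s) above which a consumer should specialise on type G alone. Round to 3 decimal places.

Drop type D once their profitability E₂/h₂ falls below the rate achievable on type G alone: E₂/h₂ = λE₁/(1 + λh₁).
Solve for λ: λE₁h₂ = E₂(1 + λh₁) → λ(E₁h₂ − E₂h₁) = E₂ → λ = E₂/(E₁h₂ − E₂h₁).
λ = 10.1/(11.9×13.7 − 10.1×6.97) = 10.1/92.63 = 0.109 per s.

0.109 per s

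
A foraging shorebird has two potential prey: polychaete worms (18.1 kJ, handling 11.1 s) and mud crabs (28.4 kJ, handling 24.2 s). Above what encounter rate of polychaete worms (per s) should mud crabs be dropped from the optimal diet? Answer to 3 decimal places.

0.231 per s

The zero-one rule: include mud crabs iff E₂/h₂ > λE₁/(1+λh₁). Equality gives the switch point.
λE₁h₂ = E₂ + λE₂h₁ ⇒ λ = E₂/(E₁h₂ − E₂h₁) = 28.4/(438 − 315.2) = 0.2313 per s.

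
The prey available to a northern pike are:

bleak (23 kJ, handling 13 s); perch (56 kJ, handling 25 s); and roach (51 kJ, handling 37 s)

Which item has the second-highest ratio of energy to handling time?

In descending order of E/h:
perch: 56/25 = 2.24 kJ/s
bleak: 23/13 = 1.77 kJ/s
roach: 51/37 = 1.38 kJ/s

bleak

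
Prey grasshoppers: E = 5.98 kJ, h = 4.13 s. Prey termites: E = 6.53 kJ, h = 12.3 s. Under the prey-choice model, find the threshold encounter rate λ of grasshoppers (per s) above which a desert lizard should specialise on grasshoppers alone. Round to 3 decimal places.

0.140 per s

The zero-one rule: include termites iff E₂/h₂ > λE₁/(1+λh₁). Equality gives the switch point.
λE₁h₂ = E₂ + λE₂h₁ ⇒ λ = E₂/(E₁h₂ − E₂h₁) = 6.53/(73.55 − 26.97) = 0.1402 per s.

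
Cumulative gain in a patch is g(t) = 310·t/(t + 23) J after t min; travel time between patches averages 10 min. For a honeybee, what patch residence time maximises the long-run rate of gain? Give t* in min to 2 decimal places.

15.17 min

Maximise g(t)/(T+t): set derivative to zero → g'(t)(T+t) = g(t).
g'(t) = 310·23/(t + 23)². Setting 310·23/(t+23)² = 310t/[(t+23)(10+t)] gives 23(10+t) = t(t+23), so t² = 23×10 = 230.
t* = √230 = 15.17 min.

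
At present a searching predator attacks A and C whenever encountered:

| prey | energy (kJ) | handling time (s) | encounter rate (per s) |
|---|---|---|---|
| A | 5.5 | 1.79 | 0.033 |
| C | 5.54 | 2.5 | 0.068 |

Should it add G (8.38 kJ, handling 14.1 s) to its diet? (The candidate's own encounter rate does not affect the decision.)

Current rate: (0.033×5.5 + 0.068×5.54)/(1 + 0.033×1.79 + 0.068×2.5) = 0.4542 kJ/s.
G: E/h = 8.38/14.1 = 0.5943 kJ/s.
Since 0.5943 > R, including G increases the long-run rate.

Yes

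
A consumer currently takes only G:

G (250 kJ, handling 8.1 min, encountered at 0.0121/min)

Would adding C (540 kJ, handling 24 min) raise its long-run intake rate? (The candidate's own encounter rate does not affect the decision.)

Yes

Intake rate on the current diet: R = (0.0121×250) / (1 + 0.0121×8.1) = 3.025/1.098 = 2.755 kJ/min.
C: E/h = 540/24 = 22.5 kJ/min.
22.5 > 2.755, so adding C raises the average — include it.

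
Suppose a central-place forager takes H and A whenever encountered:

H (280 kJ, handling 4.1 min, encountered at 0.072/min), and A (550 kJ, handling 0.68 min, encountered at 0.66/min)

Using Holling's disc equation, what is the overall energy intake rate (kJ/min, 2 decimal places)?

Energy encountered per unit search time: 0.072×280 + 0.66×550 = 383.2 kJ/min.
Handling time per unit search time: 0.072×4.1 + 0.66×0.68 = 0.744.
Rate = 383.2/(1 + 0.744) = 219.7 kJ/min.

219.70 kJ/min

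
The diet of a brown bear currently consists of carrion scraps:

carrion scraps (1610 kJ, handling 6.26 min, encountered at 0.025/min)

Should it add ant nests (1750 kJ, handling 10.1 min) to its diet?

Yes

Current rate: (0.025×1610)/(1 + 0.025×6.26) = 34.8 kJ/min.
ant nests: E/h = 1750/10.1 = 173.3 kJ/min.
Since 173.3 > R, including ant nests increases the long-run rate.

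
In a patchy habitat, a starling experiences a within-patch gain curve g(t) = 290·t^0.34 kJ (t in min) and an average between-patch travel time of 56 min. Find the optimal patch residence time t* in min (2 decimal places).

By the marginal value theorem, leave when the instantaneous gain rate g'(t) equals the habitat-wide average g(t)/(T + t).
g'(t) = 0.34·290·t^-0.66. Setting 0.34·290·t^-0.66 = 290·t^0.34/(56+t) gives 0.34(56+t) = t, so 0.66·t = 0.34×56.
t* = 0.34×56/0.66 = 28.85 min.

28.85 min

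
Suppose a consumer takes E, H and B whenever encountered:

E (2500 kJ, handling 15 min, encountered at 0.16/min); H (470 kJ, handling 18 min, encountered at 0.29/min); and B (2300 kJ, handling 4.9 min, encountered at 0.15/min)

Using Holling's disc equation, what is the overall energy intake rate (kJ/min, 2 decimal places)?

94.21 kJ/min

Energy encountered per unit search time: 0.16×2500 + 0.29×470 + 0.15×2300 = 881.3 kJ/min.
Handling time per unit search time: 0.16×15 + 0.29×18 + 0.15×4.9 = 8.355.
Rate = 881.3/(1 + 8.355) = 94.21 kJ/min.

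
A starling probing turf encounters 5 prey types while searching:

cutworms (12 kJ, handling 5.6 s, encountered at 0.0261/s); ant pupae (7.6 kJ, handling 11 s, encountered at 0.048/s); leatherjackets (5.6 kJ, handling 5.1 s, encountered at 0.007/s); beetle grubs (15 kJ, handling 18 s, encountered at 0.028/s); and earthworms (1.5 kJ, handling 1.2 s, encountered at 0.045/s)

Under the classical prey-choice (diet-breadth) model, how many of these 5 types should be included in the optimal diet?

5

Rank by E/h (kJ/s): cutworms 2.14, earthworms 1.25, leatherjackets 1.1, beetle grubs 0.833, ant pupae 0.691. Include each in turn until the next type's E/h falls below the running intake rate.
Rate on top 1: 0.2733. earthworms: 1.25 > 0.2733 → include.
Rate on top 2: 0.3172. leatherjackets: 1.1 > 0.3172 → include.
Rate on top 3: 0.3398. beetle grubs: 0.833 > 0.3398 → include.
Rate on top 4: 0.4827. ant pupae: 0.691 > 0.4827 → include.
Optimal diet: cutworms, earthworms, leatherjackets, beetle grubs, ant pupae — 5 of 5 types.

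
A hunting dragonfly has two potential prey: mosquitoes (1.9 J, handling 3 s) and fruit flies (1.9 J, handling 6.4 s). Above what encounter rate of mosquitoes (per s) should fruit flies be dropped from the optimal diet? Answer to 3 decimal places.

At the threshold, the rate on mosquitoes alone equals the profitability of fruit flies: λ·1.9/(1 + λ·3) = 1.9/6.4 = 0.2969.
Rearranging, λ(1.9 − 0.2969×3) = 0.2969, so λ = 0.2969/1.009 = 0.2941 per s.

0.294 per s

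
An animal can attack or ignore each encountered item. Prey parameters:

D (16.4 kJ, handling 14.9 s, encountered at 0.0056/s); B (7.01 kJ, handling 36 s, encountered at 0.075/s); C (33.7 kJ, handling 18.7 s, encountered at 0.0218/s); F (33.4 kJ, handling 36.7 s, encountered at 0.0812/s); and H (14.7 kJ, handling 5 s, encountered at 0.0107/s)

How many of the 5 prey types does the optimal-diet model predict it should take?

Rank by E/h (kJ/s): H 2.94, C 1.8, D 1.1, F 0.91, B 0.195. Include each in turn until the next type's E/h falls below the running intake rate.
Rate on top 1: 0.1493. C: 1.8 > 0.1493 → include.
Rate on top 2: 0.6104. D: 1.1 > 0.6104 → include.
Rate on top 3: 0.6369. F: 0.91 > 0.6369 → include.
Rate on top 4: 0.8168. B: 0.195 < 0.8168 → exclude; stop.
Optimal diet: H, C, D, F — 4 of 5 types.

4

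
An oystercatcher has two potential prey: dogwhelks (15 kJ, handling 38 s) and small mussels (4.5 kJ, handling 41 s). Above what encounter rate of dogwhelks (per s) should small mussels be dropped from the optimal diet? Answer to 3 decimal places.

0.010 per s

At the threshold, the rate on dogwhelks alone equals the profitability of small mussels: λ·15/(1 + λ·38) = 4.5/41 = 0.1098.
Rearranging, λ(15 − 0.1098×38) = 0.1098, so λ = 0.1098/10.83 = 0.01014 per s.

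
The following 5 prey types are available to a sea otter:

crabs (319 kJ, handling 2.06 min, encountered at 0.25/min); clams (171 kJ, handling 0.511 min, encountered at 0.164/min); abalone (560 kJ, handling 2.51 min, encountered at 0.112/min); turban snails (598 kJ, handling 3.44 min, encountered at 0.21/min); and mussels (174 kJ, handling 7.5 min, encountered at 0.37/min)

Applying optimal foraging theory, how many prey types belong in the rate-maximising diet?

Profitabilities (E/h, kJ/min): clams 335, abalone 223, turban snails 174, crabs 155, mussels 23.2. Add prey in this order while the next type's profitability exceeds the intake rate on those already taken.
Rate on top 1: 25.88. abalone: 223 > 25.88 → include.
Rate on top 2: 66.5. turban snails: 174 > 66.5 → include.
Rate on top 3: 103.6. crabs: 155 > 103.6 → include.
Rate on top 4: 113.8. mussels: 23.2 < 113.8 → exclude; stop.
Optimal diet: clams, abalone, turban snails, crabs — 4 of 5 types.

4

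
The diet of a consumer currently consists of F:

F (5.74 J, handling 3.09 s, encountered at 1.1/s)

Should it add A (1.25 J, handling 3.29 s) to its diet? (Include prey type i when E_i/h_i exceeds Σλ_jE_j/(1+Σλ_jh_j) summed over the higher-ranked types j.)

No

Current rate: (1.1×5.74)/(1 + 1.1×3.09) = 1.435 J/s.
A: E/h = 1.25/3.29 = 0.3799 J/s.
Since 0.3799 < R, time spent handling A is better spent searching.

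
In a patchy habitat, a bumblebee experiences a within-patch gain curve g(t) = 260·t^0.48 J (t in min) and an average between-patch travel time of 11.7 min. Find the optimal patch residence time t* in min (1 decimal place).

Maximise g(t)/(T+t): set derivative to zero → g'(t)(T+t) = g(t).
g'(t) = 0.48·260·t^-0.52. Setting 0.48·260·t^-0.52 = 260·t^0.48/(11.7+t) gives 0.48(11.7+t) = t, so 0.52·t = 0.48×11.7.
t* = 0.48×11.7/0.52 = 10.8 min.

10.8 min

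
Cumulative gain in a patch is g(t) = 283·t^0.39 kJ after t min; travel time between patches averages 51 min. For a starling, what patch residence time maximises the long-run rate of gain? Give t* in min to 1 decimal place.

Maximise g(t)/(T+t): set derivative to zero → g'(t)(T+t) = g(t).
g'(t) = 0.39·283·t^-0.61. Setting 0.39·283·t^-0.61 = 283·t^0.39/(51+t) gives 0.39(51+t) = t, so 0.61·t = 0.39×51.
t* = 0.39×51/0.61 = 32.61 min.

32.6 min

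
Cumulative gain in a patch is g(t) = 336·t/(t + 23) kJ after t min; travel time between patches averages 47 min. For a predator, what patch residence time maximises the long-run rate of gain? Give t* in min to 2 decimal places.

By the marginal value theorem, leave when the instantaneous gain rate g'(t) equals the habitat-wide average g(t)/(T + t).
g'(t) = 336·23/(t + 23)². Setting 336·23/(t+23)² = 336t/[(t+23)(47+t)] gives 23(47+t) = t(t+23), so t² = 23×47 = 1081.
t* = √1081 = 32.88 min.

32.88 min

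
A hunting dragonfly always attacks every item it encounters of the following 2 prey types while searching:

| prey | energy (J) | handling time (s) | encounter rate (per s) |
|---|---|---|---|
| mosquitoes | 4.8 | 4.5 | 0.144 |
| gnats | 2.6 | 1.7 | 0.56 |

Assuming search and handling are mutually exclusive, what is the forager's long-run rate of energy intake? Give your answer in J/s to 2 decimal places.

Energy encountered per unit search time: 0.144×4.8 + 0.56×2.6 = 2.147 J/s.
Handling time per unit search time: 0.144×4.5 + 0.56×1.7 = 1.6.
Rate = 2.147/(1 + 1.6) = 0.8258 J/s.

0.83 J/s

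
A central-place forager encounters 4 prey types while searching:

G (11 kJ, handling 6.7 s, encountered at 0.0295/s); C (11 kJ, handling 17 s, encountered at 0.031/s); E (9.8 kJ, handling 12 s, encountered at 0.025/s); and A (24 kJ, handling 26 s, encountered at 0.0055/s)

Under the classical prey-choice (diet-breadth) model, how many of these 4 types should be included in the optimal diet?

Rank by E/h (kJ/s): G 1.64, A 0.923, E 0.817, C 0.647. Include each in turn until the next type's E/h falls below the running intake rate.
Rate on top 1: 0.2709. A: 0.923 > 0.2709 → include.
Rate on top 2: 0.3405. E: 0.817 > 0.3405 → include.
Rate on top 3: 0.4276. C: 0.647 > 0.4276 → include.
Optimal diet: G, A, E, C — 4 of 4 types.

4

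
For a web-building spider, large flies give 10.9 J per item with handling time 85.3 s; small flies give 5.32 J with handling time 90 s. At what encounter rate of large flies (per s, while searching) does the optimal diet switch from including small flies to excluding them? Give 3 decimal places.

0.010 per s

At the threshold, the rate on large flies alone equals the profitability of small flies: λ·10.9/(1 + λ·85.3) = 5.32/90 = 0.05911.
Rearranging, λ(10.9 − 0.05911×85.3) = 0.05911, so λ = 0.05911/5.858 = 0.01009 per s.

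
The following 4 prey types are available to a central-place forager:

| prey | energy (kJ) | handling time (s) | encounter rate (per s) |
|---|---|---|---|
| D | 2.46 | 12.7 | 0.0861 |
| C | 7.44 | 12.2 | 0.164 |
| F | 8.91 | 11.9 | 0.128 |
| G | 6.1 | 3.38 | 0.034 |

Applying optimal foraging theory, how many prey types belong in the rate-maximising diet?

3

E/h in descending order: G 1.8, F 0.749, C 0.61, D 0.194 kJ/s. The optimal diet is the largest prefix of this list for which every included type satisfies E_i/h_i > R on the types above it.
Rate on top 1: 0.186. F: 0.749 > 0.186 → include.
Rate on top 2: 0.5109. C: 0.61 > 0.5109 → include.
Rate on top 3: 0.5536. D: 0.194 < 0.5536 → exclude; stop.
Optimal diet: G, F, C — 3 of 4 types.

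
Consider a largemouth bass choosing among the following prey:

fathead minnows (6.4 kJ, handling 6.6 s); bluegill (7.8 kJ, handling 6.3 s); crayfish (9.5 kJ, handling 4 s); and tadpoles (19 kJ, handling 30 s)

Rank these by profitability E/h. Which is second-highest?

Profitability E/h (kJ/s): fathead minnows = 6.4/6.6 = 0.97, bluegill = 7.8/6.3 = 1.24, crayfish = 9.5/4 = 2.38, tadpoles = 19/30 = 0.633.
Ranked: crayfish > bluegill > fathead minnows > tadpoles.

bluegill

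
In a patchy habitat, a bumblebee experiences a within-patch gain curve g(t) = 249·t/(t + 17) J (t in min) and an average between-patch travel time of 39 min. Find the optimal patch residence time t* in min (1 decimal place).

Maximise g(t)/(T+t): set derivative to zero → g'(t)(T+t) = g(t).
g'(t) = 249·17/(t + 17)². Setting 249·17/(t+17)² = 249t/[(t+17)(39+t)] gives 17(39+t) = t(t+17), so t² = 17×39 = 663.
t* = √663 = 25.75 min.

25.7 min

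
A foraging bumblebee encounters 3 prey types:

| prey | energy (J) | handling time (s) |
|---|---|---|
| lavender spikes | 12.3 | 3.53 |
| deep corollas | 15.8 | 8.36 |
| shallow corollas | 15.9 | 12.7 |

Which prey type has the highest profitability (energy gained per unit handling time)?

Profitability E/h (J/s): lavender spikes = 12.3/3.53 = 3.48, deep corollas = 15.8/8.36 = 1.89, shallow corollas = 15.9/12.7 = 1.25.
Ranked: lavender spikes > deep corollas > shallow corollas.

lavender spikes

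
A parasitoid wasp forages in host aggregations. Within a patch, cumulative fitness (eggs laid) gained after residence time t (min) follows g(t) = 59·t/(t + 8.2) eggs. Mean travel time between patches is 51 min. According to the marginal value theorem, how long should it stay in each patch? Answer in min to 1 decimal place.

20.4 min

Optimal t* satisfies g'(t*) = g(t*)/(T + t*).
g'(t) = 59·8.2/(t + 8.2)². Setting 59·8.2/(t+8.2)² = 59t/[(t+8.2)(51+t)] gives 8.2(51+t) = t(t+8.2), so t² = 8.2×51 = 418.2.
t* = √418.2 = 20.45 min.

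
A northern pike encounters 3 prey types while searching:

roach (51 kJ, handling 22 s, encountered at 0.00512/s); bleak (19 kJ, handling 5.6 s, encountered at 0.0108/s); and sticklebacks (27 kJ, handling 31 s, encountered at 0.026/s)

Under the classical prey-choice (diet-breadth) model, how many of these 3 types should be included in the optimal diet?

E/h in descending order: bleak 3.39, roach 2.32, sticklebacks 0.871 kJ/s. The optimal diet is the largest prefix of this list for which every included type satisfies E_i/h_i > R on the types above it.
Rate on top 1: 0.1935. roach: 2.32 > 0.1935 → include.
Rate on top 2: 0.3975. sticklebacks: 0.871 > 0.3975 → include.
Optimal diet: bleak, roach, sticklebacks — 3 of 3 types.

3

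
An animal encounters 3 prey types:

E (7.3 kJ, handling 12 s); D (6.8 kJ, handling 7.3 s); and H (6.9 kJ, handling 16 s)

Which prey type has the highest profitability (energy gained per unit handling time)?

Profitability E/h (kJ/s): E = 7.3/12 = 0.608, D = 6.8/7.3 = 0.932, H = 6.9/16 = 0.431.
Ranked: D > E > H.

D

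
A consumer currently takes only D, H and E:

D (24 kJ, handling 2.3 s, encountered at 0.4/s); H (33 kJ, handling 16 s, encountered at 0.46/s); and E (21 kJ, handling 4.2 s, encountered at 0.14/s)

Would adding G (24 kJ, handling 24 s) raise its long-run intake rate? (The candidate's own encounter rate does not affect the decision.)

No

On D, H and E alone, R = ΣλE/(1+Σλh) = 27.72/9.868 = 2.809 kJ/s.
G: E/h = 24/24 = 1 kJ/s.
Since 1 < R, time spent handling G is better spent searching.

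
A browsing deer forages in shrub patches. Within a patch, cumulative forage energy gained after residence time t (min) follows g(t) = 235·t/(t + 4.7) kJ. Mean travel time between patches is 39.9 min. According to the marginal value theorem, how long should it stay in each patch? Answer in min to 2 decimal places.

13.69 min

By the marginal value theorem, leave when the instantaneous gain rate g'(t) equals the habitat-wide average g(t)/(T + t).
g'(t) = 235·4.7/(t + 4.7)². Setting 235·4.7/(t+4.7)² = 235t/[(t+4.7)(39.9+t)] gives 4.7(39.9+t) = t(t+4.7), so t² = 4.7×39.9 = 187.5.
t* = √187.5 = 13.69 min.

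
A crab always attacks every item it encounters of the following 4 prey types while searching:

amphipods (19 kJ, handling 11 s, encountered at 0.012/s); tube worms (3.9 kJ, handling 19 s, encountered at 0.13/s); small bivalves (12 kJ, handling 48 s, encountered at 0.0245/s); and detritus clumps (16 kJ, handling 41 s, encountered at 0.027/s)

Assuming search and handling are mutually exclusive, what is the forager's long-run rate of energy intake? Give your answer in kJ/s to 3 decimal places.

R = Σλ_iE_i / (1 + Σλ_ih_i)
Numerator: 0.012×19 + 0.13×3.9 + 0.0245×12 + 0.027×16 = 1.461
Denominator: 1 + 0.012×11 + 0.13×19 + 0.0245×48 + 0.027×41 = 5.885
R = 1.461/5.885 = 0.2483 kJ/s

0.248 kJ/s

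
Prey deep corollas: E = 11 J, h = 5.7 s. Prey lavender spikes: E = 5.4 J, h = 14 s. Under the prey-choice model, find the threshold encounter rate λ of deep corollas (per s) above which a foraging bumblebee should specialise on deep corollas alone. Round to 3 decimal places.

0.044 per s

Drop lavender spikes once their profitability E₂/h₂ falls below the rate achievable on deep corollas alone: E₂/h₂ = λE₁/(1 + λh₁).
Solve for λ: λE₁h₂ = E₂(1 + λh₁) → λ(E₁h₂ − E₂h₁) = E₂ → λ = E₂/(E₁h₂ − E₂h₁).
λ = 5.4/(11×14 − 5.4×5.7) = 5.4/123.2 = 0.04382 per s.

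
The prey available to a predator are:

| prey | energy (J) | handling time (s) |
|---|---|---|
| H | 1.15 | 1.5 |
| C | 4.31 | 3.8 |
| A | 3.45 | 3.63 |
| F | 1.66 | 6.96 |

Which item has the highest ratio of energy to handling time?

C

In descending order of E/h:
C: 4.31/3.8 = 1.13 J/s
A: 3.45/3.63 = 0.95 J/s
H: 1.15/1.5 = 0.767 J/s
F: 1.66/6.96 = 0.239 J/s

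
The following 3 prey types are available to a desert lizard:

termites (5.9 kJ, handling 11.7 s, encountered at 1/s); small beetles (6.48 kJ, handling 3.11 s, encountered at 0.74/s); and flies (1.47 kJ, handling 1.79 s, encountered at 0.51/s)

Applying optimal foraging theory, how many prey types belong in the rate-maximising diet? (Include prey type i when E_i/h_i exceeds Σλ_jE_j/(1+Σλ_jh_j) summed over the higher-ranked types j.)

1

Profitabilities (E/h, kJ/s): small beetles 2.08, flies 0.821, termites 0.504. Add prey in this order while the next type's profitability exceeds the intake rate on those already taken.
Rate on top 1: 1.452. flies: 0.821 < 1.452 → exclude; stop.
Optimal diet: small beetles — 1 of 3 types.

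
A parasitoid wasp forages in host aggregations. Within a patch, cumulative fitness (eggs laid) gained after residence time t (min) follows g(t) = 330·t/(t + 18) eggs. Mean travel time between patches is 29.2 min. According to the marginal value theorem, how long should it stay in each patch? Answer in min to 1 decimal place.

By the marginal value theorem, leave when the instantaneous gain rate g'(t) equals the habitat-wide average g(t)/(T + t).
g'(t) = 330·18/(t + 18)². Setting 330·18/(t+18)² = 330t/[(t+18)(29.2+t)] gives 18(29.2+t) = t(t+18), so t² = 18×29.2 = 525.6.
t* = √525.6 = 22.93 min.

22.9 min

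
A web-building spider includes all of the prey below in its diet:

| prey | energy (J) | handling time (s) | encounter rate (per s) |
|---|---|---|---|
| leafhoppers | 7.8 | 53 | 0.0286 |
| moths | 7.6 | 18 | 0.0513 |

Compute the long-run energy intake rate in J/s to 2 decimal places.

R = Σλ_iE_i / (1 + Σλ_ih_i)
Numerator: 0.0286×7.8 + 0.0513×7.6 = 0.613
Denominator: 1 + 0.0286×53 + 0.0513×18 = 3.439
R = 0.613/3.439 = 0.1782 J/s

0.18 J/s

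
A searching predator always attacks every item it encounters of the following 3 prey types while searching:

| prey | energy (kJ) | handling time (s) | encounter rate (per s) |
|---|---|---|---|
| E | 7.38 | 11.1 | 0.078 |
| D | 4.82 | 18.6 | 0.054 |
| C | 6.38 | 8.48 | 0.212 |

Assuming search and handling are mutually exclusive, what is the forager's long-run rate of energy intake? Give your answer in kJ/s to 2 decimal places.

Energy encountered per unit search time: 0.078×7.38 + 0.054×4.82 + 0.212×6.38 = 2.188 kJ/s.
Handling time per unit search time: 0.078×11.1 + 0.054×18.6 + 0.212×8.48 = 3.668.
Rate = 2.188/(1 + 3.668) = 0.4688 kJ/s.

0.47 kJ/s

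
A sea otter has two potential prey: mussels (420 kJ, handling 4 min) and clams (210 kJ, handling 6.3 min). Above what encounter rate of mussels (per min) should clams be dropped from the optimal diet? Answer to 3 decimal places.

The zero-one rule: include clams iff E₂/h₂ > λE₁/(1+λh₁). Equality gives the switch point.
λE₁h₂ = E₂ + λE₂h₁ ⇒ λ = E₂/(E₁h₂ − E₂h₁) = 210/(2646 − 840) = 0.1163 per min.

0.116 per min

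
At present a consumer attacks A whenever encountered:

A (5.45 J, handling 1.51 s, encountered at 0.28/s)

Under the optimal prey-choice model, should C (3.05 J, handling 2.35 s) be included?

Yes

Current rate: (0.28×5.45)/(1 + 0.28×1.51) = 1.073 J/s.
C: E/h = 3.05/2.35 = 1.298 J/s.
Since 1.298 > R, including C increases the long-run rate.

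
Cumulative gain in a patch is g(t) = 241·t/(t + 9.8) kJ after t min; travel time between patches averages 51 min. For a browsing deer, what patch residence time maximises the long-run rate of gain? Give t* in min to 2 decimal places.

22.36 min

Maximise g(t)/(T+t): set derivative to zero → g'(t)(T+t) = g(t).
g'(t) = 241·9.8/(t + 9.8)². Setting 241·9.8/(t+9.8)² = 241t/[(t+9.8)(51+t)] gives 9.8(51+t) = t(t+9.8), so t² = 9.8×51 = 499.8.
t* = √499.8 = 22.36 min.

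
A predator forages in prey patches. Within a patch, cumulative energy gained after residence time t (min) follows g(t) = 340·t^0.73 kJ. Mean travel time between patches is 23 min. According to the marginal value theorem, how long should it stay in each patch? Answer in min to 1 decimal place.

Maximise g(t)/(T+t): set derivative to zero → g'(t)(T+t) = g(t).
g'(t) = 0.73·340·t^-0.27. Setting 0.73·340·t^-0.27 = 340·t^0.73/(23+t) gives 0.73(23+t) = t, so 0.27·t = 0.73×23.
t* = 0.73×23/0.27 = 62.19 min.

62.2 min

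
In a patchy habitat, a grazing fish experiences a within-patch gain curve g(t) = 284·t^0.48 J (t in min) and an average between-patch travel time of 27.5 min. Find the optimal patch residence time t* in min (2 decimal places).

25.38 min

Maximise g(t)/(T+t): set derivative to zero → g'(t)(T+t) = g(t).
g'(t) = 0.48·284·t^-0.52. Setting 0.48·284·t^-0.52 = 284·t^0.48/(27.5+t) gives 0.48(27.5+t) = t, so 0.52·t = 0.48×27.5.
t* = 0.48×27.5/0.52 = 25.38 min.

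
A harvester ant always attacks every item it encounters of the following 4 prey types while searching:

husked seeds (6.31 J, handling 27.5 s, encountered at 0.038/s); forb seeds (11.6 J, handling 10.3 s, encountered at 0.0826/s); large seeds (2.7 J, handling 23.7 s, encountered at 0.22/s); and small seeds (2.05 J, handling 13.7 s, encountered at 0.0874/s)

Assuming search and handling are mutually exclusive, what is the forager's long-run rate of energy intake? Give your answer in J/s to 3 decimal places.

0.212 J/s

Energy encountered per unit search time: 0.038×6.31 + 0.0826×11.6 + 0.22×2.7 + 0.0874×2.05 = 1.971 J/s.
Handling time per unit search time: 0.038×27.5 + 0.0826×10.3 + 0.22×23.7 + 0.0874×13.7 = 8.307.
Rate = 1.971/(1 + 8.307) = 0.2118 J/s.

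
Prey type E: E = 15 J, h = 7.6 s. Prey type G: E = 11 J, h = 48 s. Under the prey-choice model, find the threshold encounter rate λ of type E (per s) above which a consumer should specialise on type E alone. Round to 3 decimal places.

The zero-one rule: include type G iff E₂/h₂ > λE₁/(1+λh₁). Equality gives the switch point.
λE₁h₂ = E₂ + λE₂h₁ ⇒ λ = E₂/(E₁h₂ − E₂h₁) = 11/(720 − 83.6) = 0.01728 per s.

0.017 per s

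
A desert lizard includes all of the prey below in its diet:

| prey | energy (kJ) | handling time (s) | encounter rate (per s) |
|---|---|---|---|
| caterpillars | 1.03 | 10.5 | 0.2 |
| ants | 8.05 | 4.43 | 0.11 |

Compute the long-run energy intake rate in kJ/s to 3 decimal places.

0.304 kJ/s

R = (0.2×1.03 + 0.11×8.05) / (1 + 0.2×10.5 + 0.11×4.43) = 1.092/3.587 = 0.3043 kJ/s.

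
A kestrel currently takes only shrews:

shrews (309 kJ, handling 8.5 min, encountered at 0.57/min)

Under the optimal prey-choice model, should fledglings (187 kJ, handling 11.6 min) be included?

Intake rate on the current diet: R = (0.57×309) / (1 + 0.57×8.5) = 176.1/5.845 = 30.13 kJ/min.
fledglings: E/h = 187/11.6 = 16.12 kJ/min.
Since 16.12 < R, time spent handling fledglings is better spent searching.

No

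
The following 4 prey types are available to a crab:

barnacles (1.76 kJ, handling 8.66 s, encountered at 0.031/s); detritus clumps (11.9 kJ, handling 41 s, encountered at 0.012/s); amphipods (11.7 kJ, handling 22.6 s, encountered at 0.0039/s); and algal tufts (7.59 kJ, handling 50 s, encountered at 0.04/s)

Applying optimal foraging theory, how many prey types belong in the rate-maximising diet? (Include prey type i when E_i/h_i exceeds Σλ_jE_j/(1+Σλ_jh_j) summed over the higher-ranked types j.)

4

E/h in descending order: amphipods 0.518, detritus clumps 0.29, barnacles 0.203, algal tufts 0.152 kJ/s. The optimal diet is the largest prefix of this list for which every included type satisfies E_i/h_i > R on the types above it.
Rate on top 1: 0.04193. detritus clumps: 0.29 > 0.04193 → include.
Rate on top 2: 0.1192. barnacles: 0.203 > 0.1192 → include.
Rate on top 3: 0.1314. algal tufts: 0.152 > 0.1314 → include.
Optimal diet: amphipods, detritus clumps, barnacles, algal tufts — 4 of 4 types.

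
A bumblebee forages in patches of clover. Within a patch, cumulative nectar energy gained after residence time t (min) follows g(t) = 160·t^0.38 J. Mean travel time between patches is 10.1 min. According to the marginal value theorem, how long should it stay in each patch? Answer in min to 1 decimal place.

6.2 min

Optimal t* satisfies g'(t*) = g(t*)/(T + t*).
g'(t) = 0.38·160·t^-0.62. Setting 0.38·160·t^-0.62 = 160·t^0.38/(10.1+t) gives 0.38(10.1+t) = t, so 0.62·t = 0.38×10.1.
t* = 0.38×10.1/0.62 = 6.19 min.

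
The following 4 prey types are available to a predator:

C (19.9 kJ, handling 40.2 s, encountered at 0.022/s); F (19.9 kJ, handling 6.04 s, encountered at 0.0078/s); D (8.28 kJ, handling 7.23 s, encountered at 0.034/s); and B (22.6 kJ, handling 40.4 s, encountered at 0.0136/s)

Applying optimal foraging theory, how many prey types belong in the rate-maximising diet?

Rank by E/h (kJ/s): F 3.29, D 1.15, B 0.559, C 0.495. Include each in turn until the next type's E/h falls below the running intake rate.
Rate on top 1: 0.1482. D: 1.15 > 0.1482 → include.
Rate on top 2: 0.3378. B: 0.559 > 0.3378 → include.
Rate on top 3: 0.4039. C: 0.495 > 0.4039 → include.
Optimal diet: F, D, B, C — 4 of 4 types.

4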